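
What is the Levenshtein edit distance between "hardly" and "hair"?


Word 1: "hardly" (length 6)
Word 2: "hair" (length 4)
One optimal edit sequence (insert/delete/substitute each cost 1):
  1. keep 'h'
  2. keep 'a'
  3. delete 'r'  (+1)
  4. delete 'd'  (+1)
  5. substitute 'l' -> 'i'  (+1)
  6. substitute 'y' -> 'r'  (+1)
Total edit operations: 4
Edit distance = 4


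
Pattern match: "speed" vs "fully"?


Pattern of "speed": [0, 1, 2, 2, 3]
Pattern of "fully": [0, 1, 2, 2, 3]
Patterns match
Same pattern = Yes


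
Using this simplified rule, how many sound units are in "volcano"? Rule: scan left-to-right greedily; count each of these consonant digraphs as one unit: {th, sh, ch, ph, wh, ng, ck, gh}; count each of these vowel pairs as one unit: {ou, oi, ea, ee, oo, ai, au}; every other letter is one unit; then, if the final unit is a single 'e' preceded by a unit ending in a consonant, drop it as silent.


Word: "volcano" (7 letters)
Left-to-right scan:
  1. 'v' (letter)
  2. 'o' (letter)
  3. 'l' (letter)
  4. 'c' (letter)
  5. 'a' (letter)
  6. 'n' (letter)
  7. 'o' (letter)
Units from scan: 7
Sound units = 7 units


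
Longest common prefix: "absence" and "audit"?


Word 1: "absence"
Word 2: "audit"
Comparing from start:
  Pos 0: 'a' == 'a'
  Pos 1: 'b' != 'u' (stop)
LCP = "a" (length 1)


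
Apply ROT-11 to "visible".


Word: "visible"
Shift: 11
Each letter → (letter + shift) mod 26:
  'v' (21) + 11 = 6 → 'g'
  'i' (8) + 11 = 19 → 't'
  's' (18) + 11 = 3 → 'd'
  'i' (8) + 11 = 19 → 't'
  'b' (1) + 11 = 12 → 'm'
  'l' (11) + 11 = 22 → 'w'
  'e' (4) + 11 = 15 → 'p'
Result = "gtdtmwp"


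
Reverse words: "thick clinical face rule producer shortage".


Original: "thick clinical face rule producer shortage"
Words (1..n): thick | clinical | face | rule | producer | shortage
Reversed (n..1): shortage | producer | rule | face | clinical | thick
Result = "shortage producer rule face clinical thick"


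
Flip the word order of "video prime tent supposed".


Original: "video prime tent supposed"
Words (1..n): video | prime | tent | supposed
Reversed (n..1): supposed | tent | prime | video
Result = "supposed tent prime video"


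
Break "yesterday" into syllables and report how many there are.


Word: "yesterday"
Syllable breakdown: yes | ter | day
Counting: 3 parts
= 3 syllables


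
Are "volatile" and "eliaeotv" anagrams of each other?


Word 1: "volatile" → sorted: aeillotv
Word 2: "eliaeotv" → sorted: aeeilotv
Same letters? aeillotv != aeeilotv
Anagram = No


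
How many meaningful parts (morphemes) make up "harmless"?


Word: "harmless"
Morphemes: harm | -less
Each morpheme carries meaning
= 2 morphemes


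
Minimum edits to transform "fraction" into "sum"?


Word 1: "fraction" (length 8)
Word 2: "sum" (length 3)
One optimal edit sequence (insert/delete/substitute each cost 1):
  1. delete 'f'  (+1)
  2. delete 'r'  (+1)
  3. delete 'a'  (+1)
  4. delete 'c'  (+1)
  5. delete 't'  (+1)
  6. substitute 'i' -> 's'  (+1)
  7. substitute 'o' -> 'u'  (+1)
  8. substitute 'n' -> 'm'  (+1)
Total edit operations: 8
Edit distance = 8


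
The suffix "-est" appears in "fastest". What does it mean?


Suffix: -est
Example: fastest (fast + -est)
Meaning = most


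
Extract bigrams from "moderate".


Word: "moderate" (length 8)
Number of bigrams = 8 - 2 + 1 = 7
  Position 0: "mo"
  Position 1: "od"
  Position 2: "de"
  Position 3: "er"
  Position 4: "ra"
  Position 5: "at"
  Position 6: "te"
Bigrams = "mo", "od", "de", "er", "ra", "at", "te"


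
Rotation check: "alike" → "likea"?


Word: "alike", Candidate: "likea"
Method: check if candidate is substring of word+word
"alikealike" contains "likea"? Yes
Is rotation = Yes


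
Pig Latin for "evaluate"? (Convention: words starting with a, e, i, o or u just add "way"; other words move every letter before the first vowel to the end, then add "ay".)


Word: "evaluate"
Starts with vowel → add 'way'
Pig Latin = "evaluateway"


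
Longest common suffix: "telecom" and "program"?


Word 1: "telecom"
Word 2: "program"
Comparing from end:
  Pos -1: 'm' == 'm'
  Pos -2: 'o' != 'a' (stop)
LCS = "m" (length 1)


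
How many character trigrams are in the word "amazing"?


Word: "amazing" (length 7)
Number of 3-grams = length - 3 + 1 = 7 - 3 + 1
= 5


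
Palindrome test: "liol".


Word: "liol"
Reversed: "loil"
Forward == Backward? liol != loil
Palindrome = No


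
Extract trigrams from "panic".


Word: "panic" (length 5)
Number of trigrams = 5 - 3 + 1 = 3
  Position 0: "pan"
  Position 1: "ani"
  Position 2: "nic"
Trigrams = "pan", "ani", "nic"


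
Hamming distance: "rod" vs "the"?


Comparing character by character (same length = 3):
  Pos 0: 'r' vs 't' !=
  Pos 1: 'o' vs 'h' !=
  Pos 2: 'd' vs 'e' !=
Hamming distance = 3


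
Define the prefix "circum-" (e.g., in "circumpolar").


Prefix: circum-
As in: circumpolar -> circum- + polar
Meaning = around


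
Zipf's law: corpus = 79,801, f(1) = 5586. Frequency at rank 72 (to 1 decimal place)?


Zipf's law: f(r) = f(1) / r
f(1) = 5586
f(72) = 5586 / 72
= 77.6 occurrences


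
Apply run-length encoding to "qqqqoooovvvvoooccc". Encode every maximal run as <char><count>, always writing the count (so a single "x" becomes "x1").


String: "qqqqoooovvvvoooccc"
Scanning for consecutive runs:
  'q' x 4
  'o' x 4
  'v' x 4
  'o' x 3
  'c' x 3
RLE = "q4o4v4o3c3"


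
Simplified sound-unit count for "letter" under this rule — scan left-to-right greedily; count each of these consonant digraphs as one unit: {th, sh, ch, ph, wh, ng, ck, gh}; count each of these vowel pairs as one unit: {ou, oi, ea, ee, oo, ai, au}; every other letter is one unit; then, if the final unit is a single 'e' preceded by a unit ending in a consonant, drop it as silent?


Word: "letter" (6 letters)
Left-to-right scan:
  1. 'l' (letter)
  2. 'e' (letter)
  3. 't' (letter)
  4. 't' (letter)
  5. 'e' (letter)
  6. 'r' (letter)
Units from scan: 6
Sound units = 6 units


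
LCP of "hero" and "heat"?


Word 1: "hero"
Word 2: "heat"
Comparing from start:
  Pos 0: 'h' == 'h'
  Pos 1: 'e' == 'e'
  Pos 2: 'r' != 'a' (stop)
LCP = "he" (length 2)


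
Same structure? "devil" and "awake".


Pattern of "devil": [0, 1, 2, 3, 4]
Pattern of "awake": [0, 1, 0, 2, 3]
Patterns do not match
Same pattern = No


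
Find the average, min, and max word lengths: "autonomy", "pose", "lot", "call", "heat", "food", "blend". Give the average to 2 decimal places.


Lengths: "autonomy"=8, "pose"=4, "lot"=3, "call"=4, "heat"=4, "food"=4, "blend"=5
Sum = 32, Count = 7
Average = 32/7 = 4.57
= avg=4.57, min=3, max=8


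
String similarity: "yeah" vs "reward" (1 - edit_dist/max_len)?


Word 1: "yeah" (length 4)
Word 2: "reward" (length 6)
One optimal edit sequence:
  1. substitute 'y' -> 'r'  (+1)
  2. keep 'e'
  3. insert 'w'  (+1)
  4. keep 'a'
  5. insert 'r'  (+1)
  6. substitute 'h' -> 'd'  (+1)
Edit distance = 4
Max length = max(4, 6) = 6
Similarity = 1 - 4/6
= 0.3333


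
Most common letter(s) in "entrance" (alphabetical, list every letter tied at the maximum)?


Word: "entrance"
Letter counts:
  'a': 1
  'c': 1
  'e': 2
  'n': 2
  'r': 1
  't': 1
Maximum count = 2
Most frequent = 'e', 'n' (2 times each)


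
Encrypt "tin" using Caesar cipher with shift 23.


Word: "tin"
Shift: 23
Each letter → (letter + shift) mod 26:
  't' (19) + 23 = 16 → 'q'
  'i' (8) + 23 = 5 → 'f'
  'n' (13) + 23 = 10 → 'k'
Result = "qfk"


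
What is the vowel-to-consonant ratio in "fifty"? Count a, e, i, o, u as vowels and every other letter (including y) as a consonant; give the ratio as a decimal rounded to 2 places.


Word: "fifty"
Vowels (a,e,i,o,u): 1
Consonants: 4
Ratio = 1/4
= 0.25


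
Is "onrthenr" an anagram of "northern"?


Word 1: "northern" → sorted: ehnnorrt
Word 2: "onrthenr" → sorted: ehnnorrt
Same letters? ehnnorrt == ehnnorrt
Anagram = Yes


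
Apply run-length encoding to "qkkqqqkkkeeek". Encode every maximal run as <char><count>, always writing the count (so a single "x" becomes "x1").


String: "qkkqqqkkkeeek"
Scanning for consecutive runs:
  'q' x 1
  'k' x 2
  'q' x 3
  'k' x 3
  'e' x 3
  'k' x 1
RLE = "q1k2q3k3e3k1"


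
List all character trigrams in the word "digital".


Word: "digital" (length 7)
Number of trigrams = 7 - 3 + 1 = 5
  Position 0: "dig"
  Position 1: "igi"
  Position 2: "git"
  Position 3: "ita"
  Position 4: "tal"
Trigrams = "dig", "igi", "git", "ita", "tal"


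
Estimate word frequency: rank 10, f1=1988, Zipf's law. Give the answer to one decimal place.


Zipf's law: f(r) = f(1) / r
f(1) = 1988
f(10) = 1988 / 10
= 198.8 occurrences


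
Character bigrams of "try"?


Word: "try" (length 3)
Number of bigrams = 3 - 2 + 1 = 2
  Position 0: "tr"
  Position 1: "ry"
Bigrams = "tr", "ry"


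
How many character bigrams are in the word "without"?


Word: "without" (length 7)
Number of 2-grams = length - 2 + 1 = 7 - 2 + 1
= 6


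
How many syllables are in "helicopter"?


Word: "helicopter"
Syllable breakdown: hel / i / cop / ter
Counting: 4 parts
= 4 syllables


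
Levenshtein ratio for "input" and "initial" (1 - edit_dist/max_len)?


Word 1: "input" (length 5)
Word 2: "initial" (length 7)
One optimal edit sequence:
  1. keep 'i'
  2. keep 'n'
  3. insert 'i'  (+1)
  4. insert 't'  (+1)
  5. substitute 'p' -> 'i'  (+1)
  6. substitute 'u' -> 'a'  (+1)
  7. substitute 't' -> 'l'  (+1)
Edit distance = 5
Max length = max(5, 7) = 7
Similarity = 1 - 5/7
= 0.2857


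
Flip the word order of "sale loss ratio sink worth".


Original: "sale loss ratio sink worth"
Words (1..n): sale | loss | ratio | sink | worth
Reversed (n..1): worth | sink | ratio | loss | sale
Result = "worth sink ratio loss sale"


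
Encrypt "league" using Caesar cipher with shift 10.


Word: "league"
Shift: 10
Each letter → (letter + shift) mod 26:
  'l' (11) + 10 = 21 → 'v'
  'e' (4) + 10 = 14 → 'o'
  'a' (0) + 10 = 10 → 'k'
  'g' (6) + 10 = 16 → 'q'
  'u' (20) + 10 = 4 → 'e'
  'e' (4) + 10 = 14 → 'o'
Result = "vokqeo"


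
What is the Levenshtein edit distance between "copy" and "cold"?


Word 1: "copy" (length 4)
Word 2: "cold" (length 4)
One optimal edit sequence (insert/delete/substitute each cost 1):
  1. keep 'c'
  2. keep 'o'
  3. substitute 'p' -> 'l'  (+1)
  4. substitute 'y' -> 'd'  (+1)
Total edit operations: 2
Edit distance = 2


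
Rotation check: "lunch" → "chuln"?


Word: "lunch", Candidate: "chuln"
Method: check if candidate is substring of word+word
"lunchlunch" contains "chuln"? No
Is rotation = No


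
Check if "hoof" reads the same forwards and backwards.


Word: "hoof"
Reversed: "fooh"
Forward == Backward? hoof != fooh
Palindrome = No


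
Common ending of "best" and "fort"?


Word 1: "best"
Word 2: "fort"
Comparing from end:
  Pos -1: 't' == 't'
  Pos -2: 's' != 'r' (stop)
LCS = "t" (length 1)


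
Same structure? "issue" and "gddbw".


Pattern of "issue": [0, 1, 1, 2, 3]
Pattern of "gddbw": [0, 1, 1, 2, 3]
Patterns match
Same pattern = Yes


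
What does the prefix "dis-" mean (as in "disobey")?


Prefix: dis-
Example: disobey (dis- + obey)
Meaning = not / opposite


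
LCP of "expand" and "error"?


Word 1: "expand"
Word 2: "error"
Comparing from start:
  Pos 0: 'e' == 'e'
  Pos 1: 'x' != 'r' (stop)
LCP = "e" (length 1)


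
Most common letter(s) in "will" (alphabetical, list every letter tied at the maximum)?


Word: "will"
Letter counts:
  'i': 1
  'l': 2
  'w': 1
Maximum count = 2
Most frequent = 'l' (2 times each)


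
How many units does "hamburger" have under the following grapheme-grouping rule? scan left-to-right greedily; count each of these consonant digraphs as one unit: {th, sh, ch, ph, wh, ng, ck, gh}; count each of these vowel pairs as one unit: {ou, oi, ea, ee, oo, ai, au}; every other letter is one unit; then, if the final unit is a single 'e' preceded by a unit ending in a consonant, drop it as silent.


Word: "hamburger" (9 letters)
Left-to-right scan:
  (1) 'h' (letter)
  (2) 'a' (letter)
  (3) 'm' (letter)
  (4) 'b' (letter)
  (5) 'u' (letter)
  (6) 'r' (letter)
  (7) 'g' (letter)
  (8) 'e' (letter)
  (9) 'r' (letter)
Units from scan: 9
Sound units = 9 units


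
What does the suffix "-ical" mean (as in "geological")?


Suffix: -ical
As in: geological -> geology + -ical, with a spelling change
Meaning = relating to


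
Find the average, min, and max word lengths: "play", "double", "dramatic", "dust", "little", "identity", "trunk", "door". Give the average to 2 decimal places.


Lengths: "play"=4, "double"=6, "dramatic"=8, "dust"=4, "little"=6, "identity"=8, "trunk"=5, "door"=4
Sum = 45, Count = 8
Average = 45/8 = 5.63
= avg=5.63, min=4, max=8


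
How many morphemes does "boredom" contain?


Word: "boredom"
Morphemes: bore | -dom
Each morpheme carries meaning
= 2 morphemes


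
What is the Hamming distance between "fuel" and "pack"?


Comparing character by character (same length = 4):
  Pos 0: 'f' vs 'p' !=
  Pos 1: 'u' vs 'a' !=
  Pos 2: 'e' vs 'c' !=
  Pos 3: 'l' vs 'k' !=
Hamming distance = 4


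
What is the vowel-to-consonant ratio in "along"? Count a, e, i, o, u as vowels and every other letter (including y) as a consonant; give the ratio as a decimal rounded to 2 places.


Word: "along"
Vowels (a,e,i,o,u): 2
Consonants: 3
Ratio = 2/3
= 0.67


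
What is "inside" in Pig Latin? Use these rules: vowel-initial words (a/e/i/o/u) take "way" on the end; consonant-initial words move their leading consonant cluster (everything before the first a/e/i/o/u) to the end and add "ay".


Word: "inside"
Starts with vowel → add 'way'
Pig Latin = "insideway"


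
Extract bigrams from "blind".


Word: "blind" (length 5)
Number of bigrams = 5 - 2 + 1 = 4
  Position 0: "bl"
  Position 1: "li"
  Position 2: "in"
  Position 3: "nd"
Bigrams = "bl", "li", "in", "nd"


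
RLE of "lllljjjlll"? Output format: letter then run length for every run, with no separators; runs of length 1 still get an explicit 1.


String: "lllljjjlll"
Scanning for consecutive runs:
  'l' x 4
  'j' x 3
  'l' x 3
RLE = "l4j3l3"


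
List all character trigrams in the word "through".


Word: "through" (length 7)
Number of trigrams = 7 - 3 + 1 = 5
  Position 0: "thr"
  Position 1: "hro"
  Position 2: "rou"
  Position 3: "oug"
  Position 4: "ugh"
Trigrams = "thr", "hro", "rou", "oug", "ugh"


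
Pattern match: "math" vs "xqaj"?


Pattern of "math": [0, 1, 2, 3]
Pattern of "xqaj": [0, 1, 2, 3]
Patterns match
Same pattern = Yes


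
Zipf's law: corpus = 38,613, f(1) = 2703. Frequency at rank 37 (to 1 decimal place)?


Zipf's law: f(r) = f(1) / r
f(1) = 2703
f(37) = 2703 / 37
= 73.1 occurrences


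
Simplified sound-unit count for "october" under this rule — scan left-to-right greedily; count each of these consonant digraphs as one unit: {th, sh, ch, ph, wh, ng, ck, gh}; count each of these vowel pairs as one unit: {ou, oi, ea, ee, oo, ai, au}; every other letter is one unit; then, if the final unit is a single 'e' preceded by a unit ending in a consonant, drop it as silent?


Word: "october" (7 letters)
Left-to-right scan:
  1. 'o' (letter)
  2. 'c' (letter)
  3. 't' (letter)
  4. 'o' (letter)
  5. 'b' (letter)
  6. 'e' (letter)
  7. 'r' (letter)
Units from scan: 7
Sound units = 7 units


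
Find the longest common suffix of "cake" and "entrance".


Word 1: "cake"
Word 2: "entrance"
Comparing from end:
  Pos -1: 'e' == 'e'
  Pos -2: 'k' != 'c' (stop)
LCS = "e" (length 1)


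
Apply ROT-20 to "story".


Word: "story"
Shift: 20
Each letter → (letter + shift) mod 26:
  's' (18) + 20 = 12 → 'm'
  't' (19) + 20 = 13 → 'n'
  'o' (14) + 20 = 8 → 'i'
  'r' (17) + 20 = 11 → 'l'
  'y' (24) + 20 = 18 → 's'
Result = "mnils"


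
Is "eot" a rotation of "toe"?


Word: "toe", Candidate: "eot"
Method: check if candidate is substring of word+word
"toetoe" contains "eot"? No
Is rotation = No


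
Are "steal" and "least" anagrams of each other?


Word 1: "steal" → sorted: aelst
Word 2: "least" → sorted: aelst
Same letters? aelst == aelst
Anagram = Yes


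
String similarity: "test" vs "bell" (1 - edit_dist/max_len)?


Word 1: "test" (length 4)
Word 2: "bell" (length 4)
One optimal edit sequence:
  1. substitute 't' -> 'b'  (+1)
  2. keep 'e'
  3. substitute 's' -> 'l'  (+1)
  4. substitute 't' -> 'l'  (+1)
Edit distance = 3
Max length = max(4, 4) = 4
Similarity = 1 - 3/4
= 0.2500


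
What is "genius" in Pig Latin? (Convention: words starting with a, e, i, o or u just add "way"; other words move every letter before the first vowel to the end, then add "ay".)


Word: "genius"
Starts with consonant(s) → move to end, add 'ay'
Consonant cluster: "g"
Pig Latin = "eniusgay"


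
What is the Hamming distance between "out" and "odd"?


Comparing character by character (same length = 3):
  Pos 0: 'o' vs 'o' =
  Pos 1: 'u' vs 'd' !=
  Pos 2: 't' vs 'd' !=
Hamming distance = 2


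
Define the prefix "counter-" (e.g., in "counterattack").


Prefix: counter-
As in: counterattack -> counter- + attack
Meaning = against / opposite


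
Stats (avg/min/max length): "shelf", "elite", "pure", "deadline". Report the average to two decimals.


Lengths: "shelf"=5, "elite"=5, "pure"=4, "deadline"=8
Sum = 22, Count = 4
Average = 22/4 = 5.50
= avg=5.50, min=4, max=8


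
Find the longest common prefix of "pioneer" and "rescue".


Word 1: "pioneer"
Word 2: "rescue"
Comparing from start:
  Pos 0: 'p' != 'r' (stop)
LCP = "" (length 0)


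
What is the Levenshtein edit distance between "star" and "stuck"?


Word 1: "star" (length 4)
Word 2: "stuck" (length 5)
One optimal edit sequence (insert/delete/substitute each cost 1):
  1. keep 's'
  2. keep 't'
  3. insert 'u'  (+1)
  4. substitute 'a' -> 'c'  (+1)
  5. substitute 'r' -> 'k'  (+1)
Total edit operations: 3
Edit distance = 3


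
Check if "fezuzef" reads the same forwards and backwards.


Word: "fezuzef"
Reversed: "fezuzef"
Forward == Backward? fezuzef == fezuzef
Palindrome = Yes


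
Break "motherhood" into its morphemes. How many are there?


Word: "motherhood"
Morphemes: mother + -hood
Each morpheme carries meaning
= 2 morphemes


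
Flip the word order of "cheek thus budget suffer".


Original: "cheek thus budget suffer"
Words (1..n): cheek | thus | budget | suffer
Reversed (n..1): suffer | budget | thus | cheek
Result = "suffer budget thus cheek"


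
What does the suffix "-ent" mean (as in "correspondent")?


Suffix: -ent
As in: correspondent -> correspond + -ent
Meaning = one who / that which


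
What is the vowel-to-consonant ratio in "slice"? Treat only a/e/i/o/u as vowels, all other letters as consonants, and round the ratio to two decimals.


Word: "slice"
Vowels (a,e,i,o,u): 2
Consonants: 3
Ratio = 2/3
= 0.67


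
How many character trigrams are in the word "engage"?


Word: "engage" (length 6)
Number of 3-grams = length - 3 + 1 = 6 - 3 + 1
= 4


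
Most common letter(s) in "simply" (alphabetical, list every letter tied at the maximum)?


Word: "simply"
Letter counts:
  'i': 1
  'l': 1
  'm': 1
  'p': 1
  's': 1
  'y': 1
Maximum count = 1
Most frequent = 'i', 'l', 'm', 'p', 's', 'y' (1 time each)


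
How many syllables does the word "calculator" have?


Word: "calculator"
Syllable breakdown: cal / cu / la / tor
Counting: 4 parts
= 4 syllables


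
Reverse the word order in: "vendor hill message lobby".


Original: "vendor hill message lobby"
Words (1..n): vendor | hill | message | lobby
Reversed (n..1): lobby | message | hill | vendor
Result = "lobby message hill vendor"


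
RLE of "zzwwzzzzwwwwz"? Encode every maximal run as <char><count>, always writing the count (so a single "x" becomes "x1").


String: "zzwwzzzzwwwwz"
Scanning for consecutive runs:
  'z' x 2
  'w' x 2
  'z' x 4
  'w' x 4
  'z' x 1
RLE = "z2w2z4w4z1"


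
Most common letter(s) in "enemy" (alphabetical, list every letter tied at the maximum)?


Word: "enemy"
Letter counts:
  'e': 2
  'm': 1
  'n': 1
  'y': 1
Maximum count = 2
Most frequent = 'e' (2 times each)


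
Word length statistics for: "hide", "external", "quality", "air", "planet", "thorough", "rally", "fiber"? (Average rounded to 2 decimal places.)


Lengths: "hide"=4, "external"=8, "quality"=7, "air"=3, "planet"=6, "thorough"=8, "rally"=5, "fiber"=5
Sum = 46, Count = 8
Average = 46/8 = 5.75
= avg=5.75, min=3, max=8


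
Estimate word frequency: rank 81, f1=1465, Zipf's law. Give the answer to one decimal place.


Zipf's law: f(r) = f(1) / r
f(1) = 1465
f(81) = 1465 / 81
= 18.1 occurrences


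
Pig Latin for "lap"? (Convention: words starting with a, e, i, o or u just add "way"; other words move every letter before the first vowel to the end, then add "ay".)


Word: "lap"
Starts with consonant(s) → move to end, add 'ay'
Consonant cluster: "l"
Pig Latin = "aplay"


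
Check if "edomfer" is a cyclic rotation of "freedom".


Word: "freedom", Candidate: "edomfer"
Method: check if candidate is substring of word+word
"freedomfreedom" contains "edomfer"? No
Is rotation = No


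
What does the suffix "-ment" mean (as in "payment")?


Suffix: -ment
As in: payment -> pay + -ment
Meaning = result of action


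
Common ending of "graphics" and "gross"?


Word 1: "graphics"
Word 2: "gross"
Comparing from end:
  Pos -1: 's' == 's'
  Pos -2: 'c' != 's' (stop)
LCS = "s" (length 1)


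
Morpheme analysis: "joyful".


Word: "joyful"
Morphemes: joy | -ful
Each morpheme carries meaning
= 2 morphemes


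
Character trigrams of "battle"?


Word: "battle" (length 6)
Number of trigrams = 6 - 3 + 1 = 4
  Position 0: "bat"
  Position 1: "att"
  Position 2: "ttl"
  Position 3: "tle"
Trigrams = "bat", "att", "ttl", "tle"


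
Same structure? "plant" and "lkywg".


Pattern of "plant": [0, 1, 2, 3, 4]
Pattern of "lkywg": [0, 1, 2, 3, 4]
Patterns match
Same pattern = Yes


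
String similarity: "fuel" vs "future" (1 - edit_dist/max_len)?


Word 1: "fuel" (length 4)
Word 2: "future" (length 6)
One optimal edit sequence:
  1. keep 'f'
  2. insert 'u'  (+1)
  3. insert 't'  (+1)
  4. keep 'u'
  5. substitute 'e' -> 'r'  (+1)
  6. substitute 'l' -> 'e'  (+1)
Edit distance = 4
Max length = max(4, 6) = 6
Similarity = 1 - 4/6
= 0.3333


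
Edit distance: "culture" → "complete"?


Word 1: "culture" (length 7)
Word 2: "complete" (length 8)
One optimal edit sequence (insert/delete/substitute each cost 1):
  1. keep 'c'
  2. insert 'o'  (+1)
  3. substitute 'u' -> 'm'  (+1)
  4. substitute 'l' -> 'p'  (+1)
  5. substitute 't' -> 'l'  (+1)
  6. substitute 'u' -> 'e'  (+1)
  7. substitute 'r' -> 't'  (+1)
  8. keep 'e'
Total edit operations: 6
Edit distance = 6


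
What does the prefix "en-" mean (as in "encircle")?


Prefix: en-
As in: encircle -> en- + circle
Meaning = cause to / put into


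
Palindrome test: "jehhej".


Word: "jehhej"
Reversed: "jehhej"
Forward == Backward? jehhej == jehhej
Palindrome = Yes


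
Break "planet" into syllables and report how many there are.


Word: "planet"
Syllable breakdown: plan / et
Counting: 2 parts
= 2 syllables


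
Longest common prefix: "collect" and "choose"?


Word 1: "collect"
Word 2: "choose"
Comparing from start:
  Pos 0: 'c' == 'c'
  Pos 1: 'o' != 'h' (stop)
LCP = "c" (length 1)


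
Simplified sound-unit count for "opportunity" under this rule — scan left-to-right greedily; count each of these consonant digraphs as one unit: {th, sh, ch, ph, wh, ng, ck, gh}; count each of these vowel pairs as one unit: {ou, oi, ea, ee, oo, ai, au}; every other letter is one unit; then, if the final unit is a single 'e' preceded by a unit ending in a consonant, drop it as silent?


Word: "opportunity" (11 letters)
Left-to-right scan:
  [1] 'o' (letter)
  [2] 'p' (letter)
  [3] 'p' (letter)
  [4] 'o' (letter)
  [5] 'r' (letter)
  [6] 't' (letter)
  [7] 'u' (letter)
  [8] 'n' (letter)
  [9] 'i' (letter)
  [10] 't' (letter)
  [11] 'y' (letter)
Units from scan: 11
Sound units = 11 units


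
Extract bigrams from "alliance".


Word: "alliance" (length 8)
Number of bigrams = 8 - 2 + 1 = 7
  Position 0: "al"
  Position 1: "ll"
  Position 2: "li"
  Position 3: "ia"
  Position 4: "an"
  Position 5: "nc"
  Position 6: "ce"
Bigrams = "al", "ll", "li", "ia", "an", "nc", "ce"


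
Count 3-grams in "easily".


Word: "easily" (length 6)
Number of 3-grams = length - 3 + 1 = 6 - 3 + 1
= 4


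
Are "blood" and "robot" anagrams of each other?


Word 1: "blood" → sorted: bdloo
Word 2: "robot" → sorted: boort
Same letters? bdloo != boort
Anagram = No


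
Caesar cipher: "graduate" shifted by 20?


Word: "graduate"
Shift: 20
Each letter → (letter + shift) mod 26:
  'g' (6) + 20 = 0 → 'a'
  'r' (17) + 20 = 11 → 'l'
  'a' (0) + 20 = 20 → 'u'
  'd' (3) + 20 = 23 → 'x'
  'u' (20) + 20 = 14 → 'o'
  'a' (0) + 20 = 20 → 'u'
  't' (19) + 20 = 13 → 'n'
  'e' (4) + 20 = 24 → 'y'
Result = "aluxouny"


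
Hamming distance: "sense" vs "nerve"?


Comparing character by character (same length = 5):
  Pos 0: 's' vs 'n' !=
  Pos 1: 'e' vs 'e' =
  Pos 2: 'n' vs 'r' !=
  Pos 3: 's' vs 'v' !=
  Pos 4: 'e' vs 'e' =
Hamming distance = 3


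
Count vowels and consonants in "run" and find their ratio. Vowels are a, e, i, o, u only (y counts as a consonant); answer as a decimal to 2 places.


Word: "run"
Vowels (a,e,i,o,u): 1
Consonants: 2
Ratio = 1/2
= 0.50


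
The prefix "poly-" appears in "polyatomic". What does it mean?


Prefix: poly-
Example: polyatomic (poly- + atomic)
Meaning = many


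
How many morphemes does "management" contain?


Word: "management"
Morphemes: manage / -ment
Each morpheme carries meaning
= 2 morphemes


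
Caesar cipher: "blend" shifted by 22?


Word: "blend"
Shift: 22
Each letter → (letter + shift) mod 26:
  'b' (1) + 22 = 23 → 'x'
  'l' (11) + 22 = 7 → 'h'
  'e' (4) + 22 = 0 → 'a'
  'n' (13) + 22 = 9 → 'j'
  'd' (3) + 22 = 25 → 'z'
Result = "xhajz"


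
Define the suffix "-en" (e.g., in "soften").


Suffix: -en
Example: soften (soft + -en)
Meaning = to make / become


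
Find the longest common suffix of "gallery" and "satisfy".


Word 1: "gallery"
Word 2: "satisfy"
Comparing from end:
  Pos -1: 'y' == 'y'
  Pos -2: 'r' != 'f' (stop)
LCS = "y" (length 1)


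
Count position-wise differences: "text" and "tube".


Comparing character by character (same length = 4):
  Pos 0: 't' vs 't' =
  Pos 1: 'e' vs 'u' !=
  Pos 2: 'x' vs 'b' !=
  Pos 3: 't' vs 'e' !=
Hamming distance = 3


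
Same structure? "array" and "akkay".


Pattern of "array": [0, 1, 1, 0, 2]
Pattern of "akkay": [0, 1, 1, 0, 2]
Patterns match
Same pattern = Yes


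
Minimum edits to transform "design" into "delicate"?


Word 1: "design" (length 6)
Word 2: "delicate" (length 8)
One optimal edit sequence (insert/delete/substitute each cost 1):
  1. keep 'd'
  2. keep 'e'
  3. substitute 's' -> 'l'  (+1)
  4. keep 'i'
  5. insert 'c'  (+1)
  6. insert 'a'  (+1)
  7. substitute 'g' -> 't'  (+1)
  8. substitute 'n' -> 'e'  (+1)
Total edit operations: 5
Edit distance = 5


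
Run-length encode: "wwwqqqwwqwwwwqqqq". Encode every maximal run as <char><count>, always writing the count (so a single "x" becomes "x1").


String: "wwwqqqwwqwwwwqqqq"
Scanning for consecutive runs:
  'w' x 3
  'q' x 3
  'w' x 2
  'q' x 1
  'w' x 4
  'q' x 4
RLE = "w3q3w2q1w4q4"


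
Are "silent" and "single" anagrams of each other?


Word 1: "silent" → sorted: eilnst
Word 2: "single" → sorted: egilns
Same letters? eilnst != egilns
Anagram = No


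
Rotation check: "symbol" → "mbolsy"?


Word: "symbol", Candidate: "mbolsy"
Method: check if candidate is substring of word+word
"symbolsymbol" contains "mbolsy"? Yes
Is rotation = Yes


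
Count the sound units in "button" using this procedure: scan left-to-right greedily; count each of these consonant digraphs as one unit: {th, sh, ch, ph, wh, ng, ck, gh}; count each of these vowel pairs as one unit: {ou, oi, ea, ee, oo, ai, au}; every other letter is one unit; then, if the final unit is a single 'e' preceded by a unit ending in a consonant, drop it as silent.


Word: "button" (6 letters)
Left-to-right scan:
  (1) 'b' (letter)
  (2) 'u' (letter)
  (3) 't' (letter)
  (4) 't' (letter)
  (5) 'o' (letter)
  (6) 'n' (letter)
Units from scan: 6
Sound units = 6 units


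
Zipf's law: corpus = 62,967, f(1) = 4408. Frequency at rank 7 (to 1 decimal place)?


Zipf's law: f(r) = f(1) / r
f(1) = 4408
f(7) = 4408 / 7
= 629.7 occurrences


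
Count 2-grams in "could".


Word: "could" (length 5)
Number of 2-grams = length - 2 + 1 = 5 - 2 + 1
= 4


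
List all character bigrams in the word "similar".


Word: "similar" (length 7)
Number of bigrams = 7 - 2 + 1 = 6
  Position 0: "si"
  Position 1: "im"
  Position 2: "mi"
  Position 3: "il"
  Position 4: "la"
  Position 5: "ar"
Bigrams = "si", "im", "mi", "il", "la", "ar"


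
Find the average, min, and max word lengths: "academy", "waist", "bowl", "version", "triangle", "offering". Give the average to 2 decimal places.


Lengths: "academy"=7, "waist"=5, "bowl"=4, "version"=7, "triangle"=8, "offering"=8
Sum = 39, Count = 6
Average = 39/6 = 6.50
= avg=6.50, min=4, max=8


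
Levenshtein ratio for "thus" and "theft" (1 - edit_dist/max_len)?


Word 1: "thus" (length 4)
Word 2: "theft" (length 5)
One optimal edit sequence:
  1. keep 't'
  2. keep 'h'
  3. insert 'e'  (+1)
  4. substitute 'u' -> 'f'  (+1)
  5. substitute 's' -> 't'  (+1)
Edit distance = 3
Max length = max(4, 5) = 5
Similarity = 1 - 3/5
= 0.4000


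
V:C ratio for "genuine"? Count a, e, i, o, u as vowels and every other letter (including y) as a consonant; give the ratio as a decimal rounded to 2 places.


Word: "genuine"
Vowels (a,e,i,o,u): 4
Consonants: 3
Ratio = 4/3
= 1.33


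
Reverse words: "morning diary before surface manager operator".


Original: "morning diary before surface manager operator"
Words (1..n): morning | diary | before | surface | manager | operator
Reversed (n..1): operator | manager | surface | before | diary | morning
Result = "operator manager surface before diary morning"


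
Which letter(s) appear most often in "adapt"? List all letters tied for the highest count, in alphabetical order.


Word: "adapt"
Letter counts:
  'a': 2
  'd': 1
  'p': 1
  't': 1
Maximum count = 2
Most frequent = 'a' (2 times each)


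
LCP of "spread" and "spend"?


Word 1: "spread"
Word 2: "spend"
Comparing from start:
  Pos 0: 's' == 's'
  Pos 1: 'p' == 'p'
  Pos 2: 'r' != 'e' (stop)
LCP = "sp" (length 2)


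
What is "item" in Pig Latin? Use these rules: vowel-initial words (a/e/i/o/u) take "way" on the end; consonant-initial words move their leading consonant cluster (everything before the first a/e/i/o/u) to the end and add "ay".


Word: "item"
Starts with vowel → add 'way'
Pig Latin = "itemway"


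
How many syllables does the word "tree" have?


Word: "tree"
Syllable breakdown: tree
Counting: 1 part
= 1 syllable


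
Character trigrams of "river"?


Word: "river" (length 5)
Number of trigrams = 5 - 3 + 1 = 3
  Position 0: "riv"
  Position 1: "ive"
  Position 2: "ver"
Trigrams = "riv", "ive", "ver"


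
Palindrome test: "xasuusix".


Word: "xasuusix"
Reversed: "xisuusax"
Forward == Backward? xasuusix != xisuusax
Palindrome = No


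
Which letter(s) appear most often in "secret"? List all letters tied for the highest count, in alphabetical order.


Word: "secret"
Letter counts:
  'c': 1
  'e': 2
  'r': 1
  's': 1
  't': 1
Maximum count = 2
Most frequent = 'e' (2 times each)


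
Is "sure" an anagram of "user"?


Word 1: "user" → sorted: ersu
Word 2: "sure" → sorted: ersu
Same letters? ersu == ersu
Anagram = Yes


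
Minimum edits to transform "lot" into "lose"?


Word 1: "lot" (length 3)
Word 2: "lose" (length 4)
One optimal edit sequence (insert/delete/substitute each cost 1):
  1. keep 'l'
  2. keep 'o'
  3. insert 's'  (+1)
  4. substitute 't' -> 'e'  (+1)
Total edit operations: 2
Edit distance = 2


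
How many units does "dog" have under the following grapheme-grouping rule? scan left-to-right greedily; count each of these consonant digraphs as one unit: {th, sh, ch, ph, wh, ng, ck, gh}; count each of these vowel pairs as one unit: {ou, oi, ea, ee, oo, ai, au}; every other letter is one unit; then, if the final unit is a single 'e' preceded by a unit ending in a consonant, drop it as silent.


Word: "dog" (3 letters)
Left-to-right scan:
  (1) 'd' (letter)
  (2) 'o' (letter)
  (3) 'g' (letter)
Units from scan: 3
Sound units = 3 units


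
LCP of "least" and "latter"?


Word 1: "least"
Word 2: "latter"
Comparing from start:
  Pos 0: 'l' == 'l'
  Pos 1: 'e' != 'a' (stop)
LCP = "l" (length 1)


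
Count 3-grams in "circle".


Word: "circle" (length 6)
Number of 3-grams = length - 3 + 1 = 6 - 3 + 1
= 4


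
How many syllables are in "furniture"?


Word: "furniture"
Syllable breakdown: fur / ni / ture
Counting: 3 parts
= 3 syllables


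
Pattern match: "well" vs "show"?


Pattern of "well": [0, 1, 2, 2]
Pattern of "show": [0, 1, 2, 3]
Patterns do not match
Same pattern = No


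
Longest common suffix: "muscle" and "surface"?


Word 1: "muscle"
Word 2: "surface"
Comparing from end:
  Pos -1: 'e' == 'e'
  Pos -2: 'l' != 'c' (stop)
LCS = "e" (length 1)


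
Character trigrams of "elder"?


Word: "elder" (length 5)
Number of trigrams = 5 - 3 + 1 = 3
  Position 0: "eld"
  Position 1: "lde"
  Position 2: "der"
Trigrams = "eld", "lde", "der"


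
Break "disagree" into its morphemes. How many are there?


Word: "disagree"
Morphemes: dis- / agree
Each morpheme carries meaning
= 2 morphemes


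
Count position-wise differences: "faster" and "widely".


Comparing character by character (same length = 6):
  Pos 0: 'f' vs 'w' !=
  Pos 1: 'a' vs 'i' !=
  Pos 2: 's' vs 'd' !=
  Pos 3: 't' vs 'e' !=
  Pos 4: 'e' vs 'l' !=
  Pos 5: 'r' vs 'y' !=
Hamming distance = 6


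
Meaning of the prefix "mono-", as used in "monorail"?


Prefix: mono-
As in: monorail -> mono- + rail
Meaning = one


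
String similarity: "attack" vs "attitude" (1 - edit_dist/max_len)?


Word 1: "attack" (length 6)
Word 2: "attitude" (length 8)
One optimal edit sequence:
  1. keep 'a'
  2. insert 't'  (+1)
  3. keep 't'
  4. insert 'i'  (+1)
  5. keep 't'
  6. substitute 'a' -> 'u'  (+1)
  7. substitute 'c' -> 'd'  (+1)
  8. substitute 'k' -> 'e'  (+1)
Edit distance = 5
Max length = max(6, 8) = 8
Similarity = 1 - 5/8
= 0.3750


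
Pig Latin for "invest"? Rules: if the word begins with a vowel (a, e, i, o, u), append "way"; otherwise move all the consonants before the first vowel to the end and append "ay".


Word: "invest"
Starts with vowel → add 'way'
Pig Latin = "investway"


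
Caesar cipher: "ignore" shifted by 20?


Word: "ignore"
Shift: 20
Each letter → (letter + shift) mod 26:
  'i' (8) + 20 = 2 → 'c'
  'g' (6) + 20 = 0 → 'a'
  'n' (13) + 20 = 7 → 'h'
  'o' (14) + 20 = 8 → 'i'
  'r' (17) + 20 = 11 → 'l'
  'e' (4) + 20 = 24 → 'y'
Result = "cahily"


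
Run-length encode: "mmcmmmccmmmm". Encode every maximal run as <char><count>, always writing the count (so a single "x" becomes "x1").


String: "mmcmmmccmmmm"
Scanning for consecutive runs:
  'm' x 2
  'c' x 1
  'm' x 3
  'c' x 2
  'm' x 4
RLE = "m2c1m3c2m4"


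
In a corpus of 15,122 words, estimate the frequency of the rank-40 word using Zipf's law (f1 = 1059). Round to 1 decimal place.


Zipf's law: f(r) = f(1) / r
f(1) = 1059
f(40) = 1059 / 40
= 26.5 occurrences


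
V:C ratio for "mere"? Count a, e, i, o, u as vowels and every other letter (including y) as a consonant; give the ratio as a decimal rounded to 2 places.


Word: "mere"
Vowels (a,e,i,o,u): 2
Consonants: 2
Ratio = 2/2
= 1.00


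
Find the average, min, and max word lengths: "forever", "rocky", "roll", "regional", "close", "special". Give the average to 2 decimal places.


Lengths: "forever"=7, "rocky"=5, "roll"=4, "regional"=8, "close"=5, "special"=7
Sum = 36, Count = 6
Average = 36/6 = 6.00
= avg=6.00, min=4, max=8


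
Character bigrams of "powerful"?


Word: "powerful" (length 8)
Number of bigrams = 8 - 2 + 1 = 7
  Position 0: "po"
  Position 1: "ow"
  Position 2: "we"
  Position 3: "er"
  Position 4: "rf"
  Position 5: "fu"
  Position 6: "ul"
Bigrams = "po", "ow", "we", "er", "rf", "fu", "ul"


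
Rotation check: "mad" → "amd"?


Word: "mad", Candidate: "amd"
Method: check if candidate is substring of word+word
"madmad" contains "amd"? No
Is rotation = No


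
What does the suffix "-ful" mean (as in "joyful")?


Suffix: -ful
As in: joyful -> joy + -ful
Meaning = full of


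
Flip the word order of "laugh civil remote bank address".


Original: "laugh civil remote bank address"
Words (1..n): laugh | civil | remote | bank | address
Reversed (n..1): address | bank | remote | civil | laugh
Result = "address bank remote civil laugh"


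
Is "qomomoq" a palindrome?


Word: "qomomoq"
Reversed: "qomomoq"
Forward == Backward? qomomoq == qomomoq
Palindrome = Yes


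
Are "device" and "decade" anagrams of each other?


Word 1: "device" → sorted: cdeeiv
Word 2: "decade" → sorted: acddee
Same letters? cdeeiv != acddee
Anagram = No


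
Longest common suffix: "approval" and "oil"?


Word 1: "approval"
Word 2: "oil"
Comparing from end:
  Pos -1: 'l' == 'l'
  Pos -2: 'a' != 'i' (stop)
LCS = "l" (length 1)


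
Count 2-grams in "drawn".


Word: "drawn" (length 5)
Number of 2-grams = length - 2 + 1 = 5 - 2 + 1
= 4


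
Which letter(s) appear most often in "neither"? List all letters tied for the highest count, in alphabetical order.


Word: "neither"
Letter counts:
  'e': 2
  'h': 1
  'i': 1
  'n': 1
  'r': 1
  't': 1
Maximum count = 2
Most frequent = 'e' (2 times each)


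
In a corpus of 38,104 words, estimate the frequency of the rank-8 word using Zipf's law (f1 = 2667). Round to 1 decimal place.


Zipf's law: f(r) = f(1) / r
f(1) = 2667
f(8) = 2667 / 8
= 333.4 occurrences


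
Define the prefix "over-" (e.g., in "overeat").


Prefix: over-
As in: overeat -> over- + eat
Meaning = excessive


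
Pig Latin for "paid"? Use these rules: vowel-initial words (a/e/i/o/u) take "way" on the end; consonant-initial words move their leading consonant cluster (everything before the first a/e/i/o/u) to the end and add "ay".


Word: "paid"
Starts with consonant(s) → move to end, add 'ay'
Consonant cluster: "p"
Pig Latin = "aidpay"


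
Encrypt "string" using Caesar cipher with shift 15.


Word: "string"
Shift: 15
Each letter → (letter + shift) mod 26:
  's' (18) + 15 = 7 → 'h'
  't' (19) + 15 = 8 → 'i'
  'r' (17) + 15 = 6 → 'g'
  'i' (8) + 15 = 23 → 'x'
  'n' (13) + 15 = 2 → 'c'
  'g' (6) + 15 = 21 → 'v'
Result = "higxcv"


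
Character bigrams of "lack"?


Word: "lack" (length 4)
Number of bigrams = 4 - 2 + 1 = 3
  Position 0: "la"
  Position 1: "ac"
  Position 2: "ck"
Bigrams = "la", "ac", "ck"


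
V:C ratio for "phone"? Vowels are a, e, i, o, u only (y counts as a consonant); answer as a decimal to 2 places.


Word: "phone"
Vowels (a,e,i,o,u): 2
Consonants: 3
Ratio = 2/3
= 0.67


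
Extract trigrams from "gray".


Word: "gray" (length 4)
Number of trigrams = 4 - 3 + 1 = 2
  Position 0: "gra"
  Position 1: "ray"
Trigrams = "gra", "ray"


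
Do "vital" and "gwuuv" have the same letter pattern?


Pattern of "vital": [0, 1, 2, 3, 4]
Pattern of "gwuuv": [0, 1, 2, 2, 3]
Patterns do not match
Same pattern = No
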